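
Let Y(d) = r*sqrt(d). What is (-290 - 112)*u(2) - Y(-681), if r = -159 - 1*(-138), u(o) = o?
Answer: -804 + 21*I*sqrt(681) ≈ -804.0 + 548.02*I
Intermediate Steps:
r = -21 (r = -159 + 138 = -21)
Y(d) = -21*sqrt(d)
(-290 - 112)*u(2) - Y(-681) = (-290 - 112)*2 - (-21)*sqrt(-681) = -402*2 - (-21)*I*sqrt(681) = -804 - (-21)*I*sqrt(681) = -804 + 21*I*sqrt(681)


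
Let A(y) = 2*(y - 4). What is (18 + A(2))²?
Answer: 196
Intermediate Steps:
A(y) = -8 + 2*y (A(y) = 2*(-4 + y) = -8 + 2*y)
(18 + A(2))² = (18 + (-8 + 2*2))² = (18 + (-8 + 4))² = (18 - 4)² = 14² = 196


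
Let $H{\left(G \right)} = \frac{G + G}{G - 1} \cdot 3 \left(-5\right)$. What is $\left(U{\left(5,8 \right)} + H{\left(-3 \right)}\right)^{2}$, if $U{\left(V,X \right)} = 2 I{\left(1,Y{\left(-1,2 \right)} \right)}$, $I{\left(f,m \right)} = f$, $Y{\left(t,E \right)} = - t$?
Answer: $\frac{1681}{4} \approx 420.25$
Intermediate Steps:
$H{\left(G \right)} = - \frac{30 G}{-1 + G}$ ($H{\left(G \right)} = \frac{2 G}{-1 + G} 3 \left(-5\right) = \frac{6 G}{-1 + G} \left(-5\right) = - \frac{30 G}{-1 + G}$)
$U{\left(V,X \right)} = 2$ ($U{\left(V,X \right)} = 2 \cdot 1 = 2$)
$\left(U{\left(5,8 \right)} + H{\left(-3 \right)}\right)^{2} = \left(2 - - \frac{90}{-1 - 3}\right)^{2} = \left(2 - - \frac{90}{-4}\right)^{2} = \left(2 - \left(-90\right) \left(- \frac{1}{4}\right)\right)^{2} = \left(2 - \frac{45}{2}\right)^{2} = \left(- \frac{41}{2}\right)^{2} = \frac{1681}{4}$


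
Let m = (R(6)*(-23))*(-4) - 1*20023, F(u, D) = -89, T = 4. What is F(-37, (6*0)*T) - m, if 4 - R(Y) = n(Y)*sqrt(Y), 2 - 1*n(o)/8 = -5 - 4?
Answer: 19566 + 8096*sqrt(6) ≈ 39397.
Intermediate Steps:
n(o) = 88 (n(o) = 16 - 8*(-5 - 4) = 16 - 8*(-9) = 16 + 72 = 88)
R(Y) = 4 - 88*sqrt(Y)
m = -19655 - 8096*sqrt(6) (m = ((4 - 88*sqrt(6))*(-23))*(-4) - 1*20023 = (-92 + 2024*sqrt(6))*(-4) - 20023 = (368 - 8096*sqrt(6)) - 20023 = -19655 - 8096*sqrt(6) ≈ -39486.)
F(-37, (6*0)*T) - m = -89 - (-19655 - 8096*sqrt(6)) = -89 + (19655 + 8096*sqrt(6)) = 19566 + 8096*sqrt(6)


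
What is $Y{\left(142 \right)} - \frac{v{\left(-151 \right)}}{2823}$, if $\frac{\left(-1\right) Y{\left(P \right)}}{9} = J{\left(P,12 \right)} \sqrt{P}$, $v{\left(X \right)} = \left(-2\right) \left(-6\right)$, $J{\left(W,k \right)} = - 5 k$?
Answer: $- \frac{4}{941} + 540 \sqrt{142} \approx 6434.8$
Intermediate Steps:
$v{\left(X \right)} = 12$
$Y{\left(P \right)} = 540 \sqrt{P}$ ($Y{\left(P \right)} = - 9 \left(-5\right) 12 \sqrt{P} = - 9 \left(- 60 \sqrt{P}\right) = 540 \sqrt{P}$)
$Y{\left(142 \right)} - \frac{v{\left(-151 \right)}}{2823} = 540 \sqrt{142} - \frac{12}{2823} = 540 \sqrt{142} - 12 \cdot \frac{1}{2823} = 540 \sqrt{142} - \frac{4}{941} = - \frac{4}{941} + 540 \sqrt{142}$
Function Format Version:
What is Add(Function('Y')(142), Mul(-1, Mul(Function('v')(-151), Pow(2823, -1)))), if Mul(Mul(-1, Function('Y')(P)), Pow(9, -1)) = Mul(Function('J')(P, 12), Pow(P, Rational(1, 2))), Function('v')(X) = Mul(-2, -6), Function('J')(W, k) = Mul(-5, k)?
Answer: Add(Rational(-4, 941), Mul(540, Pow(142, Rational(1, 2)))) ≈ 6434.8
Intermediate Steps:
Function('v')(X) = 12
Function('Y')(P) = Mul(540, Pow(P, Rational(1, 2))) (Function('Y')(P) = Mul(-9, Mul(Mul(-5, 12), Pow(P, Rational(1, 2)))) = Mul(-9, Mul(-60, Pow(P, Rational(1, 2)))) = Mul(540, Pow(P, Rational(1, 2))))
Add(Function('Y')(142), Mul(-1, Mul(Function('v')(-151), Pow(2823, -1)))) = Add(Mul(540, Pow(142, Rational(1, 2))), Mul(-1, Mul(12, Pow(2823, -1)))) = Add(Mul(540, Pow(142, Rational(1, 2))), Mul(-1, Mul(12, Rational(1, 2823)))) = Add(Mul(540, Pow(142, Rational(1, 2))), Mul(-1, Rational(4, 941))) = Add(Mul(540, Pow(142, Rational(1, 2))), Rational(-4, 941)) = Add(Rational(-4, 941), Mul(540, Pow(142, Rational(1, 2))))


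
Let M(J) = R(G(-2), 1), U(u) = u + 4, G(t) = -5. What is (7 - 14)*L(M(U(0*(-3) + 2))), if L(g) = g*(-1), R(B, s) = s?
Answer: 7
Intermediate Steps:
U(u) = 4 + u
M(J) = 1
L(g) = -g
(7 - 14)*L(M(U(0*(-3) + 2))) = (7 - 14)*(-1*1) = -7*(-1) = 7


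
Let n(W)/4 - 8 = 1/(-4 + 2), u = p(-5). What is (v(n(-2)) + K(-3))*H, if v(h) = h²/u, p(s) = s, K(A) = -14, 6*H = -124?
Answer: 12028/3 ≈ 4009.3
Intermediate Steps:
H = -62/3 (H = (⅙)*(-124) = -62/3 ≈ -20.667)
u = -5
n(W) = 30 (n(W) = 32 + 4/(-4 + 2) = 32 + 4/(-2) = 32 + 4*(-½) = 32 - 2 = 30)
v(h) = -h²/5 (v(h) = h²/(-5) = h²*(-⅕) = -h²/5)
(v(n(-2)) + K(-3))*H = (-⅕*30² - 14)*(-62/3) = (-⅕*900 - 14)*(-62/3) = (-180 - 14)*(-62/3) = -194*(-62/3) = 12028/3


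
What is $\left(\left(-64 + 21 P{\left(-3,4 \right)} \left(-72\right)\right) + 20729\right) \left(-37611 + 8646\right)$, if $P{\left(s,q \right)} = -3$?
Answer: $-729946965$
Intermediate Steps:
$\left(\left(-64 + 21 P{\left(-3,4 \right)} \left(-72\right)\right) + 20729\right) \left(-37611 + 8646\right) = \left(\left(-64 + 21 \left(-3\right) \left(-72\right)\right) + 20729\right) \left(-37611 + 8646\right) = \left(\left(-64 - -4536\right) + 20729\right) \left(-28965\right) = \left(\left(-64 + 4536\right) + 20729\right) \left(-28965\right) = \left(4472 + 20729\right) \left(-28965\right) = 25201 \left(-28965\right) = -729946965$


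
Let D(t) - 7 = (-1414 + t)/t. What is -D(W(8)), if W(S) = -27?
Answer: -1630/27 ≈ -60.370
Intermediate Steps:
D(t) = 7 + (-1414 + t)/t
-D(W(8)) = -(8 - 1414/(-27)) = -(8 - 1414*(-1/27)) = -(8 + 1414/27) = -1*1630/27 = -1630/27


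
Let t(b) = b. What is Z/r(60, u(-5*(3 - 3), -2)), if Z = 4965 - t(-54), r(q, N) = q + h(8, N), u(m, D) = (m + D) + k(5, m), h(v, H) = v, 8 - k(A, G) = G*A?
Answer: 5019/68 ≈ 73.809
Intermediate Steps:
k(A, G) = 8 - A*G (k(A, G) = 8 - G*A = 8 - A*G)
u(m, D) = 8 + D - 4*m (u(m, D) = (m + D) + (8 - 1*5*m) = (D + m) + (8 - 5*m) = 8 + D - 4*m)
r(q, N) = 8 + q (r(q, N) = q + 8 = 8 + q)
Z = 5019 (Z = 4965 - 1*(-54) = 4965 + 54 = 5019)
Z/r(60, u(-5*(3 - 3), -2)) = 5019/(8 + 60) = 5019/68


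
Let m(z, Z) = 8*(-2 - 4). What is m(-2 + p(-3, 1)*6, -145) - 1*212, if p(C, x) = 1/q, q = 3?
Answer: -260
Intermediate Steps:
p(C, x) = 1/3
m(z, Z) = -48 (m(z, Z) = 8*(-6) = -48)
m(-2 + p(-3, 1)*6, -145) - 1*212 = -48 - 1*212 = -48 - 212 = -260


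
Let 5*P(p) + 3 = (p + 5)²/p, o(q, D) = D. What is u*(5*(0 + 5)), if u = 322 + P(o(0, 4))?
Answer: 32545/4 ≈ 8136.3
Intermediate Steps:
P(p) = -⅗ + (5 + p)²/(5*p) (P(p) = -⅗ + ((p + 5)²/p)/5 = -⅗ + ((5 + p)²/p)/5 = -⅗ + (5 + p)²/(5*p))
u = 6509/20 (u = 322 + (⅕)*((5 + 4)² - 3*4)/4 = 322 + (⅕)*(¼)*(9² - 12) = 322 + (⅕)*(¼)*(81 - 12) = 322 + (⅕)*(¼)*69 = 322 + 69/20 = 6509/20 ≈ 325.45)
u*(5*(0 + 5)) = 6509*(5*(0 + 5))/20 = 6509*(5*5)/20 = (6509/20)*25 = 32545/4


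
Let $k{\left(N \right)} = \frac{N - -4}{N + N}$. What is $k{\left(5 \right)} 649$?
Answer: $\frac{5841}{10} \approx 584.1$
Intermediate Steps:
$k{\left(N \right)} = \frac{4 + N}{2 N}$ ($k{\left(N \right)} = \frac{N + 4}{2 N} = \left(4 + N\right) \frac{1}{2 N} = \frac{4 + N}{2 N}$)
$k{\left(5 \right)} 649 = \frac{4 + 5}{2 \cdot 5} \cdot 649 = \frac{1}{2} \cdot \frac{1}{5} \cdot 9 \cdot 649 = \frac{9}{10} \cdot 649 = \frac{5841}{10}$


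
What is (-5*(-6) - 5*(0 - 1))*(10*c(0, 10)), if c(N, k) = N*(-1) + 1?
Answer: 350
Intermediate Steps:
c(N, k) = 1 - N (c(N, k) = -N + 1 = 1 - N)
(-5*(-6) - 5*(0 - 1))*(10*c(0, 10)) = (-5*(-6) - 5*(0 - 1))*(10*(1 - 1*0)) = (30 - 5*(-1))*(10*(1 + 0)) = (30 + 5)*(10*1) = 35*10 = 350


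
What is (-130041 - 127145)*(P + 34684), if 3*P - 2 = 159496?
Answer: -22593790100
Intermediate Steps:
P = 53166 (P = ⅔ + (⅓)*159496 = ⅔ + 159496/3 = 53166)
(-130041 - 127145)*(P + 34684) = (-130041 - 127145)*(53166 + 34684) = -257186*87850 = -22593790100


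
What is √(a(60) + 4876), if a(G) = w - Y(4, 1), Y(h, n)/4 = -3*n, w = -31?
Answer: √4857 ≈ 69.692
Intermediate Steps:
Y(h, n) = -12*n (Y(h, n) = 4*(-3*n) = -12*n)
a(G) = -19 (a(G) = -31 - (-12) = -31 - 1*(-12) = -31 + 12 = -19)
√(a(60) + 4876) = √(-19 + 4876) = √4857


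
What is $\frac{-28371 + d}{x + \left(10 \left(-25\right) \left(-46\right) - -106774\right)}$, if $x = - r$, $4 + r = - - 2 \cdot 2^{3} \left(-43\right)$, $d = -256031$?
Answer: $- \frac{142201}{59483} \approx -2.3906$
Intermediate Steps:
$r = -692$ ($r = -4 - - 2 \cdot 2^{3} \left(-43\right) = -4 - \left(-2\right) 8 \left(-43\right) = -4 - \left(-16\right) \left(-43\right) = -4 - 688 = -692$)
$x = 692$ ($x = \left(-1\right) \left(-692\right) = 692$)
$\frac{-28371 + d}{x + \left(10 \left(-25\right) \left(-46\right) - -106774\right)} = \frac{-28371 - 256031}{692 + \left(10 \left(-25\right) \left(-46\right) - -106774\right)} = - \frac{284402}{692 + \left(\left(-250\right) \left(-46\right) + 106774\right)} = - \frac{284402}{692 + \left(11500 + 106774\right)} = - \frac{284402}{692 + 118274} = - \frac{284402}{118966} = \left(-284402\right) \frac{1}{118966} = - \frac{142201}{59483}$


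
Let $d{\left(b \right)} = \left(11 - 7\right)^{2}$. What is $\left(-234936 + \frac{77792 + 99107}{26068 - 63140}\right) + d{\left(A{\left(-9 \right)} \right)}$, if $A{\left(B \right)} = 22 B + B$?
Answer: $- \frac{8709131139}{37072} \approx -2.3492 \cdot 10^{5}$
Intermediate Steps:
$A{\left(B \right)} = 23 B$
$d{\left(b \right)} = 16$ ($d{\left(b \right)} = 4^{2} = 16$)
$\left(-234936 + \frac{77792 + 99107}{26068 - 63140}\right) + d{\left(A{\left(-9 \right)} \right)} = \left(-234936 + \frac{77792 + 99107}{26068 - 63140}\right) + 16 = \left(-234936 + \frac{176899}{-37072}\right) + 16 = \left(-234936 + 176899 \left(- \frac{1}{37072}\right)\right) + 16 = \left(-234936 - \frac{176899}{37072}\right) + 16 = - \frac{8709724291}{37072} + 16 = - \frac{8709131139}{37072}$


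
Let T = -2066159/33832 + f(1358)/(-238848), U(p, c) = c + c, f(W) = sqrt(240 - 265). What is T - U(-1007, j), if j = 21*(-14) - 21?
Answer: 19248001/33832 - 5*I/238848 ≈ 568.93 - 2.0934e-5*I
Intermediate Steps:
f(W) = 5*I (f(W) = sqrt(-25) = 5*I)
j = -315 (j = -294 - 21 = -315)
U(p, c) = 2*c
T = -2066159/33832 - 5*I/238848 (T = -2066159/33832 + (5*I)/(-238848) = -2066159*1/33832 + (5*I)*(-1/238848) = -2066159/33832 - 5*I/238848 ≈ -61.071 - 2.0934e-5*I)
T - U(-1007, j) = (-2066159/33832 - 5*I/238848) - 2*(-315) = (-2066159/33832 - 5*I/238848) - 1*(-630) = (-2066159/33832 - 5*I/238848) + 630 = 19248001/33832 - 5*I/238848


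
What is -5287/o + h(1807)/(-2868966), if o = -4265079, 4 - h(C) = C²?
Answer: 30374065583/26658750846 ≈ 1.1394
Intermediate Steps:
h(C) = 4 - C²
-5287/o + h(1807)/(-2868966) = -5287/(-4265079) + (4 - 1*1807²)/(-2868966) = -5287*(-1/4265079) + (4 - 1*3265249)*(-1/2868966) = 311/250887 + (4 - 3265249)*(-1/2868966) = 311/250887 - 3265245*(-1/2868966) = 311/250887 + 120935/106258 = 30374065583/26658750846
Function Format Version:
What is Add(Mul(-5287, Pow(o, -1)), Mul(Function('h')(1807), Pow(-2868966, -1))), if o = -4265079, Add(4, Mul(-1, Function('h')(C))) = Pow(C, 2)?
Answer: Rational(30374065583, 26658750846) ≈ 1.1394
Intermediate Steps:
Function('h')(C) = Add(4, Mul(-1, Pow(C, 2)))
Add(Mul(-5287, Pow(o, -1)), Mul(Function('h')(1807), Pow(-2868966, -1))) = Add(Mul(-5287, Pow(-4265079, -1)), Mul(Add(4, Mul(-1, Pow(1807, 2))), Pow(-2868966, -1))) = Add(Mul(-5287, Rational(-1, 4265079)), Mul(Add(4, Mul(-1, 3265249)), Rational(-1, 2868966))) = Add(Rational(311, 250887), Mul(Add(4, -3265249), Rational(-1, 2868966))) = Add(Rational(311, 250887), Mul(-3265245, Rational(-1, 2868966))) = Add(Rational(311, 250887), Rational(120935, 106258)) = Rational(30374065583, 26658750846)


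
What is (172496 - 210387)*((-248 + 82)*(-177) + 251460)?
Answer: -10641384222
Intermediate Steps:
(172496 - 210387)*((-248 + 82)*(-177) + 251460) = -37891*(-166*(-177) + 251460) = -37891*(29382 + 251460) = -37891*280842 = -10641384222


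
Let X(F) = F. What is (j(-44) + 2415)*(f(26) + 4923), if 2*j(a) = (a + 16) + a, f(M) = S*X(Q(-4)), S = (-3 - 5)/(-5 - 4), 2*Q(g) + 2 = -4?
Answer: 11705473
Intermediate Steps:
Q(g) = -3 (Q(g) = -1 + (½)*(-4) = -1 - 2 = -3)
S = 8/9 (S = -8/(-9) = -8*(-⅑) = 8/9 ≈ 0.88889)
f(M) = -8/3 (f(M) = (8/9)*(-3) = -8/3)
j(a) = 8 + a (j(a) = ((a + 16) + a)/2 = ((16 + a) + a)/2 = (16 + 2*a)/2 = 8 + a)
(j(-44) + 2415)*(f(26) + 4923) = ((8 - 44) + 2415)*(-8/3 + 4923) = (-36 + 2415)*(14761/3) = 2379*(14761/3) = 11705473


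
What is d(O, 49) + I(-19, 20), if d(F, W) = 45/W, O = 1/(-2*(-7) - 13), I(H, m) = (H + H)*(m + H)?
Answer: -1817/49 ≈ -37.082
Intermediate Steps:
I(H, m) = 2*H*(H + m) (I(H, m) = (2*H)*(H + m) = 2*H*(H + m))
O = 1 (O = 1/(14 - 13) = 1/1 = 1)
d(O, 49) + I(-19, 20) = 45/49 + 2*(-19)*(-19 + 20) = 45*(1/49) + 2*(-19)*1 = 45/49 - 38 = -1817/49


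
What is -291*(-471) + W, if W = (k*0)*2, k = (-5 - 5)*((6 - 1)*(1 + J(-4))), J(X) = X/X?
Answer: 137061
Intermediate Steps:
J(X) = 1
k = -100 (k = (-5 - 5)*((6 - 1)*(1 + 1)) = -50*2 = -10*10 = -100)
W = 0 (W = -100*0*2 = 0*2 = 0)
-291*(-471) + W = -291*(-471) + 0 = 137061 + 0 = 137061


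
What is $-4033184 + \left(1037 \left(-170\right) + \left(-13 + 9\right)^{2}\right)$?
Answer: $-4209458$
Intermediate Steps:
$-4033184 + \left(1037 \left(-170\right) + \left(-13 + 9\right)^{2}\right) = -4033184 - \left(176290 - \left(-4\right)^{2}\right) = -4033184 + \left(-176290 + 16\right) = -4033184 - 176274 = -4209458$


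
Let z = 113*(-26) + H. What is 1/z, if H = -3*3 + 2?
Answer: -1/2945 ≈ -0.00033956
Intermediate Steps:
H = -7 (H = -9 + 2 = -7)
z = -2945 (z = 113*(-26) - 7 = -2938 - 7 = -2945)
1/z = 1/(-2945) = -1/2945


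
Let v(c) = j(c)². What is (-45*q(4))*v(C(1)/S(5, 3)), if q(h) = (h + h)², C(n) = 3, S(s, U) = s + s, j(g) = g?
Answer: -1296/5 ≈ -259.20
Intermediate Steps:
S(s, U) = 2*s
q(h) = 4*h² (q(h) = (2*h)² = 4*h²)
v(c) = c²
(-45*q(4))*v(C(1)/S(5, 3)) = (-180*4²)*(3/((2*5)))² = (-180*16)*(3/10)² = (-45*64)*(3*(⅒))² = -2880*(3/10)² = -2880*9/100 = -1296/5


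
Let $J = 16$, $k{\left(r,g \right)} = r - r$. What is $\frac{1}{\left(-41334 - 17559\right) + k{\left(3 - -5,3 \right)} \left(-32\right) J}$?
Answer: $- \frac{1}{58893} \approx -1.698 \cdot 10^{-5}$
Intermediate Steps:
$k{\left(r,g \right)} = 0$
$\frac{1}{\left(-41334 - 17559\right) + k{\left(3 - -5,3 \right)} \left(-32\right) J} = \frac{1}{\left(-41334 - 17559\right) + 0 \left(-32\right) 16} = \frac{1}{\left(-41334 - 17559\right) + 0 \cdot 16} = \frac{1}{-58893 + 0} = \frac{1}{-58893} = - \frac{1}{58893}$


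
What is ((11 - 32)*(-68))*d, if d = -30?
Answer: -42840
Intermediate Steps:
((11 - 32)*(-68))*d = ((11 - 32)*(-68))*(-30) = -21*(-68)*(-30) = 1428*(-30) = -42840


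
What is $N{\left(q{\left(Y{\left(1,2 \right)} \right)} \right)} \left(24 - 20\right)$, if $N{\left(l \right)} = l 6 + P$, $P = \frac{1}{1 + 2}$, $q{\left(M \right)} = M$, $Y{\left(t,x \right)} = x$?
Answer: $\frac{148}{3} \approx 49.333$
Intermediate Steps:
$P = \frac{1}{3} \approx 0.33333$
$N{\left(l \right)} = \frac{1}{3} + 6 l$ ($N{\left(l \right)} = l 6 + \frac{1}{3} = 6 l + \frac{1}{3} = \frac{1}{3} + 6 l$)
$N{\left(q{\left(Y{\left(1,2 \right)} \right)} \right)} \left(24 - 20\right) = \left(\frac{1}{3} + 6 \cdot 2\right) \left(24 - 20\right) = \left(\frac{1}{3} + 12\right) \left(24 - 20\right) = \frac{37}{3} \cdot 4 = \frac{148}{3}$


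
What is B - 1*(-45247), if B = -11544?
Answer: 33703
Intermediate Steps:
B - 1*(-45247) = -11544 - 1*(-45247) = -11544 + 45247 = 33703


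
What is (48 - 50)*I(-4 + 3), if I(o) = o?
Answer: 2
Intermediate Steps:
(48 - 50)*I(-4 + 3) = (48 - 50)*(-4 + 3) = -2*(-1) = 2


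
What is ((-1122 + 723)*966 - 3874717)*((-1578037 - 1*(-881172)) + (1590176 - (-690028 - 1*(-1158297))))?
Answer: -1810743101342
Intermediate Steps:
((-1122 + 723)*966 - 3874717)*((-1578037 - 1*(-881172)) + (1590176 - (-690028 - 1*(-1158297)))) = (-399*966 - 3874717)*((-1578037 + 881172) + (1590176 - (-690028 + 1158297))) = (-385434 - 3874717)*(-696865 + (1590176 - 1*468269)) = -4260151*(-696865 + (1590176 - 468269)) = -4260151*(-696865 + 1121907) = -4260151*425042 = -1810743101342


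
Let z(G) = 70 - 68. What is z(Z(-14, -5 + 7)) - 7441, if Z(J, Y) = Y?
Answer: -7439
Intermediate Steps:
z(G) = 2
z(Z(-14, -5 + 7)) - 7441 = 2 - 7441 = -7439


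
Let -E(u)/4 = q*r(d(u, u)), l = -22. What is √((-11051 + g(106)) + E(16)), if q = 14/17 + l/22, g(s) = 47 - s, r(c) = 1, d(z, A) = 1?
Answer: I*√3210586/17 ≈ 105.4*I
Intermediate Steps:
q = -3/17 (q = 14/17 - 22/22 = 14*(1/17) - 22*1/22 = 14/17 - 1 = -3/17 ≈ -0.17647)
E(u) = 12/17 (E(u) = -(-12)/17 = -4*(-3/17) = 12/17)
√((-11051 + g(106)) + E(16)) = √((-11051 + (47 - 1*106)) + 12/17) = √((-11051 + (47 - 106)) + 12/17) = √((-11051 - 59) + 12/17) = √(-11110 + 12/17) = √(-188858/17) = I*√3210586/17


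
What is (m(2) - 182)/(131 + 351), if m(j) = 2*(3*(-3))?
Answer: -100/241 ≈ -0.41494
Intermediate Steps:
m(j) = -18 (m(j) = 2*(-9) = -18)
(m(2) - 182)/(131 + 351) = (-18 - 182)/(131 + 351) = -200/482 = -200*1/482 = -100/241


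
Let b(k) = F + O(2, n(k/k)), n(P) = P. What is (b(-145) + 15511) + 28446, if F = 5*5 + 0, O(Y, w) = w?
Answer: 43983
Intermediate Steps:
F = 25 (F = 25 + 0 = 25)
b(k) = 26 (b(k) = 25 + k/k = 25 + 1 = 26)
(b(-145) + 15511) + 28446 = (26 + 15511) + 28446 = 15537 + 28446 = 43983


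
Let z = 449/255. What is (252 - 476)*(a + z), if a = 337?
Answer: -19350016/255 ≈ -75882.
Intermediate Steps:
z = 449/255 (z = 449*(1/255) = 449/255 ≈ 1.7608)
(252 - 476)*(a + z) = (252 - 476)*(337 + 449/255) = -224*86384/255 = -19350016/255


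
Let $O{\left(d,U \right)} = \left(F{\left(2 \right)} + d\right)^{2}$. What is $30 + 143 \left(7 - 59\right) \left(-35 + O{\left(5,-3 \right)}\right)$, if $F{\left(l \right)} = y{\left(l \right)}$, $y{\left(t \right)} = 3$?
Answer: $-215614$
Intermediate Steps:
$F{\left(l \right)} = 3$
$O{\left(d,U \right)} = \left(3 + d\right)^{2}$
$30 + 143 \left(7 - 59\right) \left(-35 + O{\left(5,-3 \right)}\right) = 30 + 143 \left(7 - 59\right) \left(-35 + \left(3 + 5\right)^{2}\right) = 30 + 143 \left(- 52 \left(-35 + 8^{2}\right)\right) = 30 + 143 \left(- 52 \left(-35 + 64\right)\right) = 30 + 143 \left(\left(-52\right) 29\right) = 30 + 143 \left(-1508\right) = 30 - 215644 = -215614$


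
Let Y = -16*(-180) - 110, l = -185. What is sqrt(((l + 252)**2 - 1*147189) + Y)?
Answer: I*sqrt(139930) ≈ 374.07*I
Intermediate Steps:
Y = 2770 (Y = 2880 - 110 = 2770)
sqrt(((l + 252)**2 - 1*147189) + Y) = sqrt(((-185 + 252)**2 - 1*147189) + 2770) = sqrt((67**2 - 147189) + 2770) = sqrt((4489 - 147189) + 2770) = sqrt(-142700 + 2770) = sqrt(-139930) = I*sqrt(139930)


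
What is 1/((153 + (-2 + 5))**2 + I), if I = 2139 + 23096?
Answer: 1/49571 ≈ 2.0173e-5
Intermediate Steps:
I = 25235
1/((153 + (-2 + 5))**2 + I) = 1/((153 + (-2 + 5))**2 + 25235) = 1/((153 + 3)**2 + 25235) = 1/(156**2 + 25235) = 1/(24336 + 25235) = 1/49571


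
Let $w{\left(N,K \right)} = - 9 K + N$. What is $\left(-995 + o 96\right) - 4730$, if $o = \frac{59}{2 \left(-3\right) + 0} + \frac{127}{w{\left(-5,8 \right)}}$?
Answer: $- \frac{525705}{77} \approx -6827.3$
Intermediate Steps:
$w{\left(N,K \right)} = N - 9 K$
$o = - \frac{5305}{462}$ ($o = \frac{59}{2 \left(-3\right) + 0} + \frac{127}{-5 - 72} = \frac{59}{-6 + 0} + \frac{127}{-5 - 72} = \frac{59}{-6} + \frac{127}{-77} = 59 \left(- \frac{1}{6}\right) + 127 \left(- \frac{1}{77}\right) = - \frac{59}{6} - \frac{127}{77} = - \frac{5305}{462} \approx -11.483$)
$\left(-995 + o 96\right) - 4730 = \left(-995 - \frac{84880}{77}\right) - 4730 = - \frac{161495}{77} - 4730 = - \frac{525705}{77}$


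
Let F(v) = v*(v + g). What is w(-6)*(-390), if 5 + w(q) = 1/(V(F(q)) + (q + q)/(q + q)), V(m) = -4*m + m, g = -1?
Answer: 48828/25 ≈ 1953.1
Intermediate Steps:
F(v) = v*(-1 + v) (F(v) = v*(v - 1) = v*(-1 + v))
V(m) = -3*m
w(q) = -5 + 1/(1 - 3*q*(-1 + q)) (w(q) = -5 + 1/(-3*q*(-1 + q) + (q + q)/(q + q)) = -5 + 1/(-3*q*(-1 + q) + (2*q)/((2*q))) = -5 + 1/(-3*q*(-1 + q) + (2*q)*(1/(2*q))) = -5 + 1/(-3*q*(-1 + q) + 1) = -5 + 1/(1 - 3*q*(-1 + q)))
w(-6)*(-390) = ((4 - 15*(-6)*(-1 - 6))/(-1 + 3*(-6)*(-1 - 6)))*(-390) = ((4 - 15*(-6)*(-7))/(-1 + 3*(-6)*(-7)))*(-390) = ((4 - 630)/(-1 + 126))*(-390) = (-626/125)*(-390) = ((1/125)*(-626))*(-390) = -626/125*(-390) = 48828/25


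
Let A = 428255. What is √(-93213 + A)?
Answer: √335042 ≈ 578.83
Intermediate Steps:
√(-93213 + A) = √(-93213 + 428255) = √335042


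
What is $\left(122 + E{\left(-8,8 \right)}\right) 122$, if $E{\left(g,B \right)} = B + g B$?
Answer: $8052$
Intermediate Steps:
$E{\left(g,B \right)} = B + B g$
$\left(122 + E{\left(-8,8 \right)}\right) 122 = \left(122 + 8 \left(1 - 8\right)\right) 122 = \left(122 + 8 \left(-7\right)\right) 122 = \left(122 - 56\right) 122 = 66 \cdot 122 = 8052$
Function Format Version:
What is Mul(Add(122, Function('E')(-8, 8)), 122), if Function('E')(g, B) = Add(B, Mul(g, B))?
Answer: 8052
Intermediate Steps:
Function('E')(g, B) = Add(B, Mul(B, g))
Mul(Add(122, Function('E')(-8, 8)), 122) = Mul(Add(122, Mul(8, Add(1, -8))), 122) = Mul(Add(122, Mul(8, -7)), 122) = Mul(Add(122, -56), 122) = Mul(66, 122) = 8052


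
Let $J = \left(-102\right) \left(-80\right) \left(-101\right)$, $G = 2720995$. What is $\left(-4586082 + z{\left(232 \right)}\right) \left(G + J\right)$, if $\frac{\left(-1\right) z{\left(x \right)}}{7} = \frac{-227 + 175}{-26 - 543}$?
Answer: $- \frac{4949754934365370}{569} \approx -8.699 \cdot 10^{12}$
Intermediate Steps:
$J = -824160$ ($J = 8160 \left(-101\right) = -824160$)
$z{\left(x \right)} = - \frac{364}{569}$ ($z{\left(x \right)} = - 7 \frac{-227 + 175}{-26 - 543} = - 7 \left(- \frac{52}{-569}\right) = - 7 \left(\left(-52\right) \left(- \frac{1}{569}\right)\right) = \left(-7\right) \frac{52}{569} = - \frac{364}{569}$)
$\left(-4586082 + z{\left(232 \right)}\right) \left(G + J\right) = \left(-4586082 - \frac{364}{569}\right) \left(2720995 - 824160\right) = \left(- \frac{2609481022}{569}\right) 1896835 = - \frac{4949754934365370}{569}$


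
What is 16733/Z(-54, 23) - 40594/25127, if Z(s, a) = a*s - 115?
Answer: -475536149/34097339 ≈ -13.946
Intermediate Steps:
Z(s, a) = -115 + a*s
16733/Z(-54, 23) - 40594/25127 = 16733/(-115 + 23*(-54)) - 40594/25127 = 16733/(-115 - 1242) - 40594*1/25127 = 16733/(-1357) - 40594/25127 = 16733*(-1/1357) - 40594/25127 = -16733/1357 - 40594/25127 = -475536149/34097339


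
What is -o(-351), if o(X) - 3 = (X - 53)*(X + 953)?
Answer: 243205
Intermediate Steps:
o(X) = 3 + (-53 + X)*(953 + X) (o(X) = 3 + (X - 53)*(X + 953) = 3 + (-53 + X)*(953 + X))
-o(-351) = -(-50506 + (-351)**2 + 900*(-351)) = -(-50506 + 123201 - 315900) = -1*(-243205) = 243205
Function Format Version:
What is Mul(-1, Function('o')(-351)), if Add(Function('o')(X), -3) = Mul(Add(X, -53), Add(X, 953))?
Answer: 243205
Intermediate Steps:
Function('o')(X) = Add(3, Mul(Add(-53, X), Add(953, X))) (Function('o')(X) = Add(3, Mul(Add(X, -53), Add(X, 953))) = Add(3, Mul(Add(-53, X), Add(953, X))))
Mul(-1, Function('o')(-351)) = Mul(-1, Add(-50506, Pow(-351, 2), Mul(900, -351))) = Mul(-1, Add(-50506, 123201, -315900)) = Mul(-1, -243205) = 243205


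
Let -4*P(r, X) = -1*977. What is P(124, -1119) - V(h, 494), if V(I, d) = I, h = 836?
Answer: -2367/4 ≈ -591.75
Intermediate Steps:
P(r, X) = 977/4 (P(r, X) = -(-1)*977/4 = -¼*(-977) = 977/4)
P(124, -1119) - V(h, 494) = 977/4 - 1*836 = 977/4 - 836 = -2367/4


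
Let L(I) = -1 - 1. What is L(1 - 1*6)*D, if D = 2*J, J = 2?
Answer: -8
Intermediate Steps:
L(I) = -2
D = 4 (D = 2*2 = 4)
L(1 - 1*6)*D = -2*4 = -8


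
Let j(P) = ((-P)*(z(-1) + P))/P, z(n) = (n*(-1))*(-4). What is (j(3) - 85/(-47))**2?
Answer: 17424/2209 ≈ 7.8877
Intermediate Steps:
z(n) = 4*n (z(n) = -n*(-4) = 4*n)
j(P) = 4 - P (j(P) = ((-P)*(4*(-1) + P))/P = ((-P)*(-4 + P))/P = (-P*(-4 + P))/P = 4 - P)
(j(3) - 85/(-47))**2 = ((4 - 1*3) - 85/(-47))**2 = ((4 - 3) - 85*(-1/47))**2 = (1 + 85/47)**2 = (132/47)**2 = 17424/2209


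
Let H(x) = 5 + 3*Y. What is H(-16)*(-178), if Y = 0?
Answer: -890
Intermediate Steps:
H(x) = 5 (H(x) = 5 + 3*0 = 5 + 0 = 5)
H(-16)*(-178) = 5*(-178) = -890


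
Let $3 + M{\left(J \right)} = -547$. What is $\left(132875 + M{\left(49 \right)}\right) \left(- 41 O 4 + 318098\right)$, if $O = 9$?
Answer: $41897006150$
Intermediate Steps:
$M{\left(J \right)} = -550$ ($M{\left(J \right)} = -3 - 547 = -550$)
$\left(132875 + M{\left(49 \right)}\right) \left(- 41 O 4 + 318098\right) = \left(132875 - 550\right) \left(\left(-41\right) 9 \cdot 4 + 318098\right) = 132325 \left(\left(-369\right) 4 + 318098\right) = 132325 \left(-1476 + 318098\right) = 132325 \cdot 316622 = 41897006150$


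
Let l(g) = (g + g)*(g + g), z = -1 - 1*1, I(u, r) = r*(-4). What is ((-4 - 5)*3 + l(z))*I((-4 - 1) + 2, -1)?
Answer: -44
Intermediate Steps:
I(u, r) = -4*r
z = -2 (z = -1 - 1 = -2)
l(g) = 4*g**2 (l(g) = (2*g)*(2*g) = 4*g**2)
((-4 - 5)*3 + l(z))*I((-4 - 1) + 2, -1) = ((-4 - 5)*3 + 4*(-2)**2)*(-4*(-1)) = (-9*3 + 4*4)*4 = (-27 + 16)*4 = -11*4 = -44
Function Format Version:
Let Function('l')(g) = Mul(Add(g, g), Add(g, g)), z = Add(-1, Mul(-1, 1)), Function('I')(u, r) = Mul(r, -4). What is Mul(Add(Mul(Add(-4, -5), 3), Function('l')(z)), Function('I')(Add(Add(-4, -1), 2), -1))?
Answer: -44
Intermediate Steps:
Function('I')(u, r) = Mul(-4, r)
z = -2 (z = Add(-1, -1) = -2)
Function('l')(g) = Mul(4, Pow(g, 2)) (Function('l')(g) = Mul(Mul(2, g), Mul(2, g)) = Mul(4, Pow(g, 2)))
Mul(Add(Mul(Add(-4, -5), 3), Function('l')(z)), Function('I')(Add(Add(-4, -1), 2), -1)) = Mul(Add(Mul(Add(-4, -5), 3), Mul(4, Pow(-2, 2))), Mul(-4, -1)) = Mul(Add(Mul(-9, 3), Mul(4, 4)), 4) = Mul(Add(-27, 16), 4) = Mul(-11, 4) = -44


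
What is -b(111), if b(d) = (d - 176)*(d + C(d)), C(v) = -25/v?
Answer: 799240/111 ≈ 7200.4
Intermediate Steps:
b(d) = (-176 + d)*(d - 25/d) (b(d) = (d - 176)*(d - 25/d) = (-176 + d)*(d - 25/d))
-b(111) = -(-25 + 111² - 176*111 + 4400/111) = -(-25 + 12321 - 19536 + 4400*(1/111)) = -(-25 + 12321 - 19536 + 4400/111) = -1*(-799240/111) = 799240/111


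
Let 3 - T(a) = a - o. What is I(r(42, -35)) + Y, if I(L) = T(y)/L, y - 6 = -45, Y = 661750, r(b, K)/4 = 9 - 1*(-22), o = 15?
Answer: 82057057/124 ≈ 6.6175e+5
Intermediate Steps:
r(b, K) = 124 (r(b, K) = 4*(9 - 1*(-22)) = 4*(9 + 22) = 4*31 = 124)
y = -39 (y = 6 - 45 = -39)
T(a) = 18 - a (T(a) = 3 - (a - 1*15) = 3 - (a - 15) = 3 - (-15 + a) = 3 + (15 - a) = 18 - a)
I(L) = 57/L (I(L) = (18 - 1*(-39))/L = (18 + 39)/L = 57/L)
I(r(42, -35)) + Y = 57/124 + 661750 = 82057057/124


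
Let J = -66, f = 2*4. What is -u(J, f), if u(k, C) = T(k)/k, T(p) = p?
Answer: -1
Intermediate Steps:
f = 8
u(k, C) = 1 (u(k, C) = k/k = 1)
-u(J, f) = -1*1 = -1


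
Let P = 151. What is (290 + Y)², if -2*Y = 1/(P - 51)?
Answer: 3363884001/40000 ≈ 84097.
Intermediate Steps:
Y = -1/200 (Y = -1/(2*(151 - 51)) = -½/100 = -½*1/100 = -1/200 ≈ -0.0050000)
(290 + Y)² = (290 - 1/200)² = (57999/200)² = 3363884001/40000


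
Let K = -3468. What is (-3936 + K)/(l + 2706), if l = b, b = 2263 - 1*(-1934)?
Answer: -2468/2301 ≈ -1.0726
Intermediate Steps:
b = 4197 (b = 2263 + 1934 = 4197)
l = 4197
(-3936 + K)/(l + 2706) = (-3936 - 3468)/(4197 + 2706) = -7404/6903 = -7404*1/6903 = -2468/2301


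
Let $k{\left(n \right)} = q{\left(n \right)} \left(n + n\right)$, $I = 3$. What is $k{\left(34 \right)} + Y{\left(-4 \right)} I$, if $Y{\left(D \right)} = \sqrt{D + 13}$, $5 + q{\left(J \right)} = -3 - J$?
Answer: $-2847$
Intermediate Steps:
$q{\left(J \right)} = -8 - J$ ($q{\left(J \right)} = -5 - \left(3 + J\right) = -8 - J$)
$Y{\left(D \right)} = \sqrt{13 + D}$
$k{\left(n \right)} = 2 n \left(-8 - n\right)$ ($k{\left(n \right)} = \left(-8 - n\right) \left(n + n\right) = \left(-8 - n\right) 2 n = 2 n \left(-8 - n\right)$)
$k{\left(34 \right)} + Y{\left(-4 \right)} I = \left(-2\right) 34 \left(8 + 34\right) + \sqrt{13 - 4} \cdot 3 = \left(-2\right) 34 \cdot 42 + \sqrt{9} \cdot 3 = -2856 + 3 \cdot 3 = -2856 + 9 = -2847$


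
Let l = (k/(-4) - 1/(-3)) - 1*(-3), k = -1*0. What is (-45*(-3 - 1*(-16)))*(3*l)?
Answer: -5850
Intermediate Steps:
k = 0
l = 10/3 (l = (0/(-4) - 1/(-3)) - 1*(-3) = (0*(-1/4) - 1*(-1/3)) + 3 = (0 + 1/3) + 3 = 1/3 + 3 = 10/3 ≈ 3.3333)
(-45*(-3 - 1*(-16)))*(3*l) = (-45*(-3 - 1*(-16)))*(3*(10/3)) = -45*(-3 + 16)*10 = -45*13*10 = -585*10 = -5850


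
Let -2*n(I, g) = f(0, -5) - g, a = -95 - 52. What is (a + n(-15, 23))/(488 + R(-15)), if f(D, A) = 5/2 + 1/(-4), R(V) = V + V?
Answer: -1093/3664 ≈ -0.29831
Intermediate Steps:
R(V) = 2*V
a = -147
f(D, A) = 9/4 (f(D, A) = 5*(1/2) + 1*(-1/4) = 5/2 - 1/4 = 9/4)
n(I, g) = -9/8 + g/2 (n(I, g) = -(9/4 - g)/2 = -9/8 + g/2)
(a + n(-15, 23))/(488 + R(-15)) = (-147 + (-9/8 + (1/2)*23))/(488 + 2*(-15)) = (-147 + (-9/8 + 23/2))/(488 - 30) = (-147 + 83/8)/458 = -1093/8*1/458 = -1093/3664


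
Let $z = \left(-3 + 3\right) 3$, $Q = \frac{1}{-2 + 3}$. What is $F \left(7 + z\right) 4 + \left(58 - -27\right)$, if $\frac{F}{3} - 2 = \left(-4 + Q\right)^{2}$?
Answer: $1009$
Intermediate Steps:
$Q = 1$ ($Q = 1^{-1} = 1$)
$z = 0$ ($z = 0 \cdot 3 = 0$)
$F = 33$ ($F = 6 + 3 \left(-4 + 1\right)^{2} = 6 + 3 \left(-3\right)^{2} = 6 + 3 \cdot 9 = 6 + 27 = 33$)
$F \left(7 + z\right) 4 + \left(58 - -27\right) = 33 \left(7 + 0\right) 4 + \left(58 - -27\right) = 33 \cdot 7 \cdot 4 + \left(58 + 27\right) = 33 \cdot 28 + 85 = 924 + 85 = 1009$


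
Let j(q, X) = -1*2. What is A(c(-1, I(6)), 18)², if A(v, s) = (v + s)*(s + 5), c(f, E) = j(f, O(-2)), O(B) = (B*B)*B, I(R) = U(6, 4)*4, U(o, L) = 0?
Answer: 135424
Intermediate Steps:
I(R) = 0 (I(R) = 0*4 = 0)
O(B) = B³ (O(B) = B²*B = B³)
j(q, X) = -2
c(f, E) = -2
A(v, s) = (5 + s)*(s + v) (A(v, s) = (s + v)*(5 + s) = (5 + s)*(s + v))
A(c(-1, I(6)), 18)² = (18² + 5*18 + 5*(-2) + 18*(-2))² = (324 + 90 - 10 - 36)² = 368² = 135424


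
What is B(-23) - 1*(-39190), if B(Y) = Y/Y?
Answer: 39191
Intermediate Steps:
B(Y) = 1
B(-23) - 1*(-39190) = 1 - 1*(-39190) = 1 + 39190 = 39191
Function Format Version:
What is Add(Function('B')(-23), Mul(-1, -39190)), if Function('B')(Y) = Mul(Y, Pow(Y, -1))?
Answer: 39191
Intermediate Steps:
Function('B')(Y) = 1
Add(Function('B')(-23), Mul(-1, -39190)) = Add(1, Mul(-1, -39190)) = Add(1, 39190) = 39191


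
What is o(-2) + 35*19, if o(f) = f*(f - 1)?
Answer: 671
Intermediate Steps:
o(f) = f*(-1 + f)
o(-2) + 35*19 = -2*(-1 - 2) + 35*19 = -2*(-3) + 665 = 6 + 665 = 671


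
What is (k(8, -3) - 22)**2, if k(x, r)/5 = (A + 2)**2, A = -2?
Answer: 484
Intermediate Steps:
k(x, r) = 0 (k(x, r) = 5*(-2 + 2)**2 = 5*0**2 = 5*0 = 0)
(k(8, -3) - 22)**2 = (0 - 22)**2 = (-22)**2 = 484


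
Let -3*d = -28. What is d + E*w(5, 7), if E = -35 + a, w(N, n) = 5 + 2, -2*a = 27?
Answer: -1981/6 ≈ -330.17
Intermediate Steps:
d = 28/3 (d = -⅓*(-28) = 28/3 ≈ 9.3333)
a = -27/2 (a = -½*27 = -27/2 ≈ -13.500)
w(N, n) = 7
E = -97/2 (E = -35 - 27/2 = -97/2 ≈ -48.500)
d + E*w(5, 7) = 28/3 - 97/2*7 = 28/3 - 679/2 = -1981/6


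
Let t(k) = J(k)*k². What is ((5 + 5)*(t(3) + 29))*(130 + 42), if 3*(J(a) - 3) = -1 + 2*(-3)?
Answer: 60200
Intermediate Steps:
J(a) = ⅔ (J(a) = 3 + (-1 + 2*(-3))/3 = 3 + (-1 - 6)/3 = 3 + (⅓)*(-7) = 3 - 7/3 = ⅔)
t(k) = 2*k²/3
((5 + 5)*(t(3) + 29))*(130 + 42) = ((5 + 5)*((⅔)*3² + 29))*(130 + 42) = (10*((⅔)*9 + 29))*172 = (10*(6 + 29))*172 = (10*35)*172 = 350*172 = 60200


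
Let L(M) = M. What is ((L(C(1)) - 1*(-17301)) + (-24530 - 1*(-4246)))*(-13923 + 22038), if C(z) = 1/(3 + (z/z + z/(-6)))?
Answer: -556713345/23 ≈ -2.4205e+7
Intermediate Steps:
C(z) = 1/(4 - z/6) (C(z) = 1/(3 + (1 + z*(-⅙))) = 1/(3 + (1 - z/6)) = 1/(4 - z/6))
((L(C(1)) - 1*(-17301)) + (-24530 - 1*(-4246)))*(-13923 + 22038) = ((-6/(-24 + 1) - 1*(-17301)) + (-24530 - 1*(-4246)))*(-13923 + 22038) = ((-6/(-23) + 17301) + (-24530 + 4246))*8115 = ((-6*(-1/23) + 17301) - 20284)*8115 = ((6/23 + 17301) - 20284)*8115 = (397929/23 - 20284)*8115 = -68603/23*8115 = -556713345/23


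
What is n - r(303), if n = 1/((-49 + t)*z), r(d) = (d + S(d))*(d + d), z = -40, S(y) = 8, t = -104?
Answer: -1153411919/6120 ≈ -1.8847e+5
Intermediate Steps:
r(d) = 2*d*(8 + d) (r(d) = (d + 8)*(d + d) = (8 + d)*(2*d) = 2*d*(8 + d))
n = 1/6120 (n = 1/((-49 - 104)*(-40)) = 1/(-153*(-40)) = 1/6120 ≈ 0.00016340)
n - r(303) = 1/6120 - 2*303*(8 + 303) = 1/6120 - 2*303*311 = 1/6120 - 1*188466 = 1/6120 - 188466 = -1153411919/6120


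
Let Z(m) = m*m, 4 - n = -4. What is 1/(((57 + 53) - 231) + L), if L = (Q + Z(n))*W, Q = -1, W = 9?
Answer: 1/446 ≈ 0.0022422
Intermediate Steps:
n = 8 (n = 4 - 1*(-4) = 4 + 4 = 8)
Z(m) = m²
L = 567 (L = (-1 + 8²)*9 = (-1 + 64)*9 = 63*9 = 567)
1/(((57 + 53) - 231) + L) = 1/(((57 + 53) - 231) + 567) = 1/((110 - 231) + 567) = 1/(-121 + 567) = 1/446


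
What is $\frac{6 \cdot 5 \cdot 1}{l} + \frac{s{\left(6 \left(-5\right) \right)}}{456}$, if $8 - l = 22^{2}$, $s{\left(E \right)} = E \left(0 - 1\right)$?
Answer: $\frac{25}{9044} \approx 0.0027643$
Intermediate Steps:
$s{\left(E \right)} = - E$ ($s{\left(E \right)} = E \left(-1\right) = - E$)
$l = -476$ ($l = 8 - 22^{2} = 8 - 484 = -476$)
$\frac{6 \cdot 5 \cdot 1}{l} + \frac{s{\left(6 \left(-5\right) \right)}}{456} = \frac{6 \cdot 5 \cdot 1}{-476} + \frac{\left(-1\right) 6 \left(-5\right)}{456} = 30 \cdot 1 \left(- \frac{1}{476}\right) + \left(-1\right) \left(-30\right) \frac{1}{456} = 30 \left(- \frac{1}{476}\right) + 30 \cdot \frac{1}{456} = - \frac{15}{238} + \frac{5}{76} = \frac{25}{9044}$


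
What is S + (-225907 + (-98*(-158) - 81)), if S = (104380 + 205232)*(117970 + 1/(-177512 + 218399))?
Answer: 497795369949748/13629 ≈ 3.6525e+10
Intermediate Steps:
S = 497798238908764/13629 (S = 309612*(117970 + 1/40887) = 309612*(4823439391/40887) = 497798238908764/13629 ≈ 3.6525e+10)
S + (-225907 + (-98*(-158) - 81)) = 497798238908764/13629 + (-225907 + (-98*(-158) - 81)) = 497798238908764/13629 + (-225907 + (15484 - 81)) = 497798238908764/13629 + (-225907 + 15403) = 497798238908764/13629 - 210504 = 497795369949748/13629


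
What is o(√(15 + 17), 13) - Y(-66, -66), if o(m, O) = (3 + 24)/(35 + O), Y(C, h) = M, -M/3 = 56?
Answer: 2697/16 ≈ 168.56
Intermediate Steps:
M = -168 (M = -3*56 = -168)
Y(C, h) = -168
o(m, O) = 27/(35 + O)
o(√(15 + 17), 13) - Y(-66, -66) = 27/(35 + 13) - 1*(-168) = 27/48 + 168 = 27*(1/48) + 168 = 9/16 + 168 = 2697/16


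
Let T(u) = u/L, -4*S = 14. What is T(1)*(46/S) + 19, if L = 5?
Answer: 573/35 ≈ 16.371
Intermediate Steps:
S = -7/2 (S = -1/4*14 = -7/2 ≈ -3.5000)
T(u) = u/5
T(1)*(46/S) + 19 = ((1/5)*1)*(46/(-7/2)) + 19 = (46*(-2/7))/5 + 19 = (1/5)*(-92/7) + 19 = -92/35 + 19 = 573/35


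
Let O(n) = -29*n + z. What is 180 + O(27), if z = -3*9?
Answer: -630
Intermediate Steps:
z = -27
O(n) = -27 - 29*n (O(n) = -29*n - 27 = -27 - 29*n)
180 + O(27) = 180 + (-27 - 29*27) = 180 + (-27 - 783) = 180 - 810 = -630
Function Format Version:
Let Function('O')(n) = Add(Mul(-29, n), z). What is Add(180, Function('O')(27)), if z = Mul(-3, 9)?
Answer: -630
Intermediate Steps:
z = -27
Function('O')(n) = Add(-27, Mul(-29, n)) (Function('O')(n) = Add(Mul(-29, n), -27) = Add(-27, Mul(-29, n)))
Add(180, Function('O')(27)) = Add(180, Add(-27, Mul(-29, 27))) = Add(180, Add(-27, -783)) = Add(180, -810) = -630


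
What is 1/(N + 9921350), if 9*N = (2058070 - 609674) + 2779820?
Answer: 9/93520366 ≈ 9.6236e-8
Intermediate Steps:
N = 4228216/9 (N = ((2058070 - 609674) + 2779820)/9 = (1448396 + 2779820)/9 = (⅑)*4228216 = 4228216/9 ≈ 4.6980e+5)
1/(N + 9921350) = 1/(4228216/9 + 9921350) = 1/(93520366/9) = 9/93520366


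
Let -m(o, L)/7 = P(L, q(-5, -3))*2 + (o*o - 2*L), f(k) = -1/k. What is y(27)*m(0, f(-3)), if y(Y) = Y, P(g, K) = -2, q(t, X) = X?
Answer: 882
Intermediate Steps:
m(o, L) = 28 - 7*o**2 + 14*L (m(o, L) = -7*(-2*2 + (o*o - 2*L)) = -7*(-4 + (o**2 - 2*L)) = -7*(-4 + o**2 - 2*L) = 28 - 7*o**2 + 14*L)
y(27)*m(0, f(-3)) = 27*(28 - 7*0**2 + 14*(-1/(-3))) = 27*(28 - 7*0 + 14*(-1*(-1/3))) = 27*(28 + 0 + 14*(1/3)) = 27*(28 + 0 + 14/3) = 27*(98/3) = 882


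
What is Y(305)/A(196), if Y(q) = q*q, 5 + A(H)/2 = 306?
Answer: 93025/602 ≈ 154.53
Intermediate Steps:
A(H) = 602 (A(H) = -10 + 2*306 = -10 + 612 = 602)
Y(q) = q²
Y(305)/A(196) = 305²/602 = 93025*(1/602) = 93025/602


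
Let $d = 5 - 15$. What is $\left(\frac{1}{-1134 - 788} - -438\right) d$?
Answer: $- \frac{4209175}{961} \approx -4380.0$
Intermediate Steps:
$d = -10$ ($d = 5 - 15 = -10$)
$\left(\frac{1}{-1134 - 788} - -438\right) d = \left(\frac{1}{-1134 - 788} - -438\right) \left(-10\right) = \left(\frac{1}{-1922} + 438\right) \left(-10\right) = \left(- \frac{1}{1922} + 438\right) \left(-10\right) = \frac{841835}{1922} \left(-10\right) = - \frac{4209175}{961}$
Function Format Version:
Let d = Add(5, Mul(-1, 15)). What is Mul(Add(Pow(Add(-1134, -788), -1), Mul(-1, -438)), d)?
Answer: Rational(-4209175, 961) ≈ -4380.0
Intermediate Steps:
d = -10 (d = Add(5, -15) = -10)
Mul(Add(Pow(Add(-1134, -788), -1), Mul(-1, -438)), d) = Mul(Add(Pow(Add(-1134, -788), -1), Mul(-1, -438)), -10) = Mul(Add(Pow(-1922, -1), 438), -10) = Mul(Add(Rational(-1, 1922), 438), -10) = Mul(Rational(841835, 1922), -10) = Rational(-4209175, 961)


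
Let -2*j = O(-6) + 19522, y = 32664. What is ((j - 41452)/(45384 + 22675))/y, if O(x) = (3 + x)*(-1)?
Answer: -34143/1482052784 ≈ -2.3038e-5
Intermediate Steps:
O(x) = -3 - x
j = -19525/2 (j = -((-3 - 1*(-6)) + 19522)/2 = -((-3 + 6) + 19522)/2 = -(3 + 19522)/2 = -½*19525 = -19525/2 ≈ -9762.5)
((j - 41452)/(45384 + 22675))/y = ((-19525/2 - 41452)/(45384 + 22675))/32664 = -102429/2/68059*(1/32664) = -102429/2*1/68059*(1/32664) = -102429/136118*1/32664 = -34143/1482052784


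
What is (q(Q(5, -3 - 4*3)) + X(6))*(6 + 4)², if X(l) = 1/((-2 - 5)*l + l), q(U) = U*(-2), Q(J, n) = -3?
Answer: 5375/9 ≈ 597.22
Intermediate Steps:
q(U) = -2*U
X(l) = -1/(6*l) (X(l) = 1/(-7*l + l) = 1/(-6*l) = -1/(6*l))
(q(Q(5, -3 - 4*3)) + X(6))*(6 + 4)² = (-2*(-3) - ⅙/6)*(6 + 4)² = (6 - ⅙*⅙)*10² = (6 - 1/36)*100 = (215/36)*100 = 5375/9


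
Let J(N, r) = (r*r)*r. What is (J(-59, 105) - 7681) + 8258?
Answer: 1158202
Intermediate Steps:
J(N, r) = r³ (J(N, r) = r²*r = r³)
(J(-59, 105) - 7681) + 8258 = (105³ - 7681) + 8258 = (1157625 - 7681) + 8258 = 1149944 + 8258 = 1158202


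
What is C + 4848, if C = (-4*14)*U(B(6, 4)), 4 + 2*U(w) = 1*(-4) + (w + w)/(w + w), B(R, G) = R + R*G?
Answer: 5044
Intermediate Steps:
B(R, G) = R + G*R
U(w) = -7/2 (U(w) = -2 + (1*(-4) + (w + w)/(w + w))/2 = -2 + (-4 + (2*w)/((2*w)))/2 = -2 + (-4 + (2*w)*(1/(2*w)))/2 = -2 + (-4 + 1)/2 = -2 + (1/2)*(-3) = -2 - 3/2 = -7/2)
C = 196 (C = -4*14*(-7/2) = -56*(-7/2) = 196)
C + 4848 = 196 + 4848 = 5044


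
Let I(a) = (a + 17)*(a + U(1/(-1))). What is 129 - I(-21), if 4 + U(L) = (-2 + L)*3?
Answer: -7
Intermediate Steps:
U(L) = -10 + 3*L (U(L) = -4 + (-2 + L)*3 = -4 + (-6 + 3*L) = -10 + 3*L)
I(a) = (-13 + a)*(17 + a) (I(a) = (a + 17)*(a + (-10 + 3/(-1))) = (17 + a)*(a + (-10 + 3*(-1))) = (17 + a)*(a + (-10 - 3)) = (17 + a)*(a - 13) = (17 + a)*(-13 + a) = (-13 + a)*(17 + a))
129 - I(-21) = 129 - (-221 + (-21)² + 4*(-21)) = 129 - (-221 + 441 - 84) = 129 - 1*136 = 129 - 136 = -7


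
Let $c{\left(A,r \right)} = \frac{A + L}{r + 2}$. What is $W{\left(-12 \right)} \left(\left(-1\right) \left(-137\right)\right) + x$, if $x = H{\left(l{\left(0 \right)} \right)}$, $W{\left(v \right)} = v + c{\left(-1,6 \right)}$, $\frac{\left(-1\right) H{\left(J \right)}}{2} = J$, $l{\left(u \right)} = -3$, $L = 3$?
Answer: $- \frac{6415}{4} \approx -1603.8$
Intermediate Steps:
$c{\left(A,r \right)} = \frac{3 + A}{2 + r}$ ($c{\left(A,r \right)} = \frac{A + 3}{r + 2} = \frac{3 + A}{2 + r}$)
$H{\left(J \right)} = - 2 J$
$W{\left(v \right)} = \frac{1}{4} + v$ ($W{\left(v \right)} = v + \frac{3 - 1}{2 + 6} = v + \frac{1}{8} \cdot 2 = v + \frac{1}{4} = \frac{1}{4} + v$)
$x = 6$ ($x = \left(-2\right) \left(-3\right) = 6$)
$W{\left(-12 \right)} \left(\left(-1\right) \left(-137\right)\right) + x = \left(\frac{1}{4} - 12\right) \left(\left(-1\right) \left(-137\right)\right) + 6 = \left(- \frac{47}{4}\right) 137 + 6 = - \frac{6439}{4} + 6 = - \frac{6415}{4}$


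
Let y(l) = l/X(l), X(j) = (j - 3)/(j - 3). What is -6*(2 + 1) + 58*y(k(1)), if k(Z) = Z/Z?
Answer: 40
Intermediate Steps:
X(j) = 1 (X(j) = (-3 + j)/(-3 + j) = 1)
k(Z) = 1
y(l) = l (y(l) = l/1 = l*1 = l)
-6*(2 + 1) + 58*y(k(1)) = -6*(2 + 1) + 58*1 = -6*3 + 58 = -18 + 58 = 40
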